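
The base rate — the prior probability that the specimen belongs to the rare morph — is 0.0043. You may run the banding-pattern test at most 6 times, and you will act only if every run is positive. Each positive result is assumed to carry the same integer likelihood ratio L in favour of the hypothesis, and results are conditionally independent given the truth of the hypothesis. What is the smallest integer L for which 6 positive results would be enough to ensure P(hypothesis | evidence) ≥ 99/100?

6

Prior odds = 0.0043/0.9957 = 43/9957.
Target odds = 0.99/0.01 = 99.
Need L⁶ ≥ 99 ÷ (43/9957) = 985743/43.
5⁶ = 15625 < 985743/43 ≤ 46656 = 6⁶, so L = 6.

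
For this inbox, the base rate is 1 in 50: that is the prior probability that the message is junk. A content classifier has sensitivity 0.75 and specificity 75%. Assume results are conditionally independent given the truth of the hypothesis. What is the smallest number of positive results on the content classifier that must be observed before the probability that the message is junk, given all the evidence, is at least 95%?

Prior odds = 0.02/0.98 = 1/49.
False-positive rate = 1 − 0.75 = 0.25; likelihood ratio of a positive = 0.75/0.25 = 3.
Target odds: 0.95 ÷ 0.05 = 19.
Need (1/49) × 3ⁿ ≥ 19, i.e. 3ⁿ ≥ 931.
3⁶ = 729 falls short of 931 but 3⁷ = 2187 reaches it, so n = 7.

7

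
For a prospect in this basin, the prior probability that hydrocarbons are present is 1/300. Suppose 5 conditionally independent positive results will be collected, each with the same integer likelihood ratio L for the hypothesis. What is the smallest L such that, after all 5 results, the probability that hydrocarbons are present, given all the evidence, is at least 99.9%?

Prior odds = (1/300)/(299/300) = 1/299.
Target odds = 0.999/0.001 = 999.
Need L⁵ ≥ 999 ÷ (1/299) = 298701.
12⁵ = 248832 < 298701 ≤ 371293 = 13⁵, so L = 13.

13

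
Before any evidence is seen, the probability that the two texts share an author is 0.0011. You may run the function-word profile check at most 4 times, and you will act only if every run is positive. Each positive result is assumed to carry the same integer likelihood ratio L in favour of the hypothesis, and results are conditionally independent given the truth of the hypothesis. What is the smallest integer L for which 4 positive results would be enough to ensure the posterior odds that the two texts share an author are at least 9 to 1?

Prior odds = 0.0011/0.9989 = 11/9989.
Target odds = 9.
Need L⁴ ≥ 9 ÷ (11/9989) = 89901/11.
9⁴ = 6561 < 89901/11 ≤ 10000 = 10⁴, so L = 10.

10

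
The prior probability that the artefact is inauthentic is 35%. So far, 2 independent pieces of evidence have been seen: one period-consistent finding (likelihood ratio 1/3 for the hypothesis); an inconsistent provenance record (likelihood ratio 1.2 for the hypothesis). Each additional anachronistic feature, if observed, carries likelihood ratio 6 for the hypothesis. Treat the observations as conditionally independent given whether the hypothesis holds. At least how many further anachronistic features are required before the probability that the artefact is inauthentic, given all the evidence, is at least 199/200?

Prior odds = 0.35/0.65 = 7/13.
Combined Bayes factor of the evidence already in hand = (1/3) × 1.2 = 0.4.
Odds after that evidence = (7/13) × 0.4 = 14/65.
Target odds = 0.995/0.005 = 199.
Need 6ⁿ ≥ 199 ÷ (14/65) = 12935/14.
6³ = 216 falls short of 12935/14 but 6⁴ = 1296 reaches it, so n = 4.

4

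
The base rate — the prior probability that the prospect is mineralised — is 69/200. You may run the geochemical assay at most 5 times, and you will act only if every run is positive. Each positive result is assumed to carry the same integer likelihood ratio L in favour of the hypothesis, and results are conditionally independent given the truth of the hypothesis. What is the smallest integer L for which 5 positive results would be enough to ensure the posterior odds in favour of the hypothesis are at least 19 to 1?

Prior odds = 0.345/0.655 = 69/131.
Target odds = 19.
Need L⁵ ≥ 19 ÷ (69/131) = 2489/69.
2⁵ = 32 < 2489/69 ≤ 243 = 3⁵, so L = 3.

3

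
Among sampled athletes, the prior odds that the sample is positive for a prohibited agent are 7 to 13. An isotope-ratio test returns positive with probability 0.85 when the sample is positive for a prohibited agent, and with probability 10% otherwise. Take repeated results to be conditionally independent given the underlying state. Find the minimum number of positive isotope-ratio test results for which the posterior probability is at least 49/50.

Prior odds = 7/13.
Likelihood ratio of a positive result = 0.85/0.1 = 8.5.
Target odds: 0.98 ÷ 0.02 = 49.
Need (7/13) × 8.5ⁿ ≥ 49, i.e. 8.5ⁿ ≥ 91.
8.5² = 72.25 falls short of 91 but 8.5³ = 614.125 reaches it, so n = 3.

3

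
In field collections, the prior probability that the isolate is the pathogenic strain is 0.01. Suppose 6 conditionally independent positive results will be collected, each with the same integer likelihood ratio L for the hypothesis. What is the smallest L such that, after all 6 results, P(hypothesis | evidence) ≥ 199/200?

Prior odds = 0.01/0.99 = 1/99.
Target odds = 0.995/0.005 = 199.
Need L⁶ ≥ 199 ÷ (1/99) = 19701.
5⁶ = 15625 < 19701 ≤ 46656 = 6⁶, so L = 6.

6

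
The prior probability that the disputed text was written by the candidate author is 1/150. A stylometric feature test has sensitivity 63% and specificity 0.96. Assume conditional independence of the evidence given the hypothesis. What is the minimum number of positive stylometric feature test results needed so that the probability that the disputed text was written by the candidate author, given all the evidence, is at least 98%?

Prior odds: (1/150) ÷ (149/150) = 1/149.
False-positive rate = 1 − 0.96 = 0.04; likelihood ratio of a positive = 0.63/0.04 = 15.75.
Target odds: 0.98 ÷ 0.02 = 49.
Require 15.75ⁿ ≥ 49 ÷ (1/149) = 7301.
15.75³ = 3906.984375 falls short of 7301 but 15.75⁴ = 15752961/256 reaches it, so n = 4.

4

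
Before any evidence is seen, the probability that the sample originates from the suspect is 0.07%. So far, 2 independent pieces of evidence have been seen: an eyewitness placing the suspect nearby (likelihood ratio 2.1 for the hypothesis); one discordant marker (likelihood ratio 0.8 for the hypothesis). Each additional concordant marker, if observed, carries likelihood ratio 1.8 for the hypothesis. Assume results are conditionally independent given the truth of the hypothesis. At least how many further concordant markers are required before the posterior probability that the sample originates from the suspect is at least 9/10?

Prior odds = 0.0007/0.9993 = 7/9993.
Combined Bayes factor of the evidence already in hand = 2.1 × 0.8 = 1.68.
Odds after that evidence = (7/9993) × 1.68 = 98/83275.
Target odds = 0.9/0.1 = 9.
Need 1.8ⁿ ≥ 9 ÷ (98/83275) = 749475/98.
1.8¹⁵ ≈6746.64 falls short of 749475/98 but 1.8¹⁶ ≈12144 reaches it, so n = 16.

16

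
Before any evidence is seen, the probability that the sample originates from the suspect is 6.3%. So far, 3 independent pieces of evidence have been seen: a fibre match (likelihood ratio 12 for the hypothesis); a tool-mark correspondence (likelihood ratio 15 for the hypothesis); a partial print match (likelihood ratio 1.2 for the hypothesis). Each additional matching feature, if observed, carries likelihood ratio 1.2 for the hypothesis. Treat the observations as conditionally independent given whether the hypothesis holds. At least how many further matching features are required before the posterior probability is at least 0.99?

11

Prior odds = 0.063/0.937 = 63/937.
Combined Bayes factor of the evidence already in hand = 12 × 15 × 1.2 = 216.
Odds after that evidence = (63/937) × 216 = 13608/937.
Target odds = 0.99/0.01 = 99.
Need 1.2ⁿ ≥ 99 ÷ (13608/937) = 10307/1512.
1.2¹⁰ = 60466176/9765625 falls short of 10307/1512 but 1.2¹¹ = 362797056/48828125 reaches it, so n = 11.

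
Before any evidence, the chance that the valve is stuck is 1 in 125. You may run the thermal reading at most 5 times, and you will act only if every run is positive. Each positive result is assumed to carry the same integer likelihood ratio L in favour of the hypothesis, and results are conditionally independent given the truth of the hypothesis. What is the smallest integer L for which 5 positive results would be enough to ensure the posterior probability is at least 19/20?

Prior odds = 0.008/0.992 = 1/124.
Target odds = 0.95/0.05 = 19.
Need L⁵ ≥ 19 ÷ (1/124) = 2356.
4⁵ = 1024 < 2356 ≤ 3125 = 5⁵, so L = 5.

5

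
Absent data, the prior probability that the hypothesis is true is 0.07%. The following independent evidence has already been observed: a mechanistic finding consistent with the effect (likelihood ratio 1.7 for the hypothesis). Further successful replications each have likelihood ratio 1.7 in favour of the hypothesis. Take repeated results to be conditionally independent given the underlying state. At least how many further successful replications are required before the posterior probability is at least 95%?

19

Prior odds = 0.0007/0.9993 = 7/9993.
Bayes factor of the evidence already in hand = 1.7.
Odds after that evidence = (7/9993) × 1.7 = 119/99930.
Target odds = 0.95/0.05 = 19.
Need 1.7ⁿ ≥ 19 ÷ (119/99930) = 1898670/119.
1.7¹⁸ ≈14063.1 falls short of 1898670/119 but 1.7¹⁹ ≈23907.2 reaches it, so n = 19.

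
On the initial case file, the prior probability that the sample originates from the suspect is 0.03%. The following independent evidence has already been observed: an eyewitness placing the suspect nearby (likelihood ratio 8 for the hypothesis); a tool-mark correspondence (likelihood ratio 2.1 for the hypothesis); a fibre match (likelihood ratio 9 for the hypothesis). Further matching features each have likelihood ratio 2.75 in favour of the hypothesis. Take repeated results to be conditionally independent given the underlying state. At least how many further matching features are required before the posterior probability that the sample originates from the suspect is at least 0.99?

Prior odds = 0.0003/0.9997 = 3/9997.
Combined Bayes factor of the evidence already in hand = 8 × 2.1 × 9 = 151.2.
Odds after that evidence = (3/9997) × 151.2 = 2268/49985.
Target odds = 0.99/0.01 = 99.
Need 2.75ⁿ ≥ 99 ÷ (2268/49985) = 549835/252.
2.75⁷ = 19487171/16384 falls short of 549835/252 but 2.75⁸ = 214358881/65536 reaches it, so n = 8.

8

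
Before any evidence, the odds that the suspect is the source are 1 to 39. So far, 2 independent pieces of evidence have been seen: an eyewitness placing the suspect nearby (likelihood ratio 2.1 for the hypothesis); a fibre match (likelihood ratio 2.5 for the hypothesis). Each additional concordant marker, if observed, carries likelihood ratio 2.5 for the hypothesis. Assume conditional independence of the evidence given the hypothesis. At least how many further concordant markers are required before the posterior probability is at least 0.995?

8

Prior odds = 1/39.
Combined Bayes factor of the evidence already in hand = 2.1 × 2.5 = 5.25.
Odds after that evidence = (1/39) × 5.25 = 7/52.
Target odds = 0.995/0.005 = 199.
Need 2.5ⁿ ≥ 199 ÷ (7/52) = 10348/7.
2.5⁷ = 610.3515625 falls short of 10348/7 but 2.5⁸ = 390625/256 reaches it, so n = 8.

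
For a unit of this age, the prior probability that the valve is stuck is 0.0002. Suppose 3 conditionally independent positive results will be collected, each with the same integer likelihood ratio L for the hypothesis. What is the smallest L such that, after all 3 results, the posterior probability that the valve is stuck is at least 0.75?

25

Prior odds = 0.0002/0.9998 = 1/4999.
Target odds = 0.75/0.25 = 3.
Need L³ ≥ 3 ÷ (1/4999) = 14997.
24³ = 13824 < 14997 ≤ 15625 = 25³, so L = 25.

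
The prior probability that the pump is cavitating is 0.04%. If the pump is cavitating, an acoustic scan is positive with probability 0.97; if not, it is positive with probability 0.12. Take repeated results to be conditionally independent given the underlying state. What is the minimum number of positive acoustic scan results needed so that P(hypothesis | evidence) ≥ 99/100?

6

Prior odds = 0.0004/0.9996 = 1/2499.
Likelihood ratio of a positive = 0.97/0.12 = 97/12.
Target odds: 0.99 ÷ 0.01 = 99.
Require (97/12)ⁿ ≥ 99 ÷ (1/2499) = 247401.
(97/12)⁵ ≈34510.6 falls short of 247401 but (97/12)⁶ ≈278961 reaches it, so n = 6.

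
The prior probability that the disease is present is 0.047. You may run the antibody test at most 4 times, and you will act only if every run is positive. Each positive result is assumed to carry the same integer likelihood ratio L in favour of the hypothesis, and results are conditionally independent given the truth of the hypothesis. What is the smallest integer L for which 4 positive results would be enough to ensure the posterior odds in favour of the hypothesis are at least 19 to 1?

Prior odds = 0.047/0.953 = 47/953.
Target odds = 19.
Need L⁴ ≥ 19 ÷ (47/953) = 18107/47.
4⁴ = 256 < 18107/47 ≤ 625 = 5⁴, so L = 5.

5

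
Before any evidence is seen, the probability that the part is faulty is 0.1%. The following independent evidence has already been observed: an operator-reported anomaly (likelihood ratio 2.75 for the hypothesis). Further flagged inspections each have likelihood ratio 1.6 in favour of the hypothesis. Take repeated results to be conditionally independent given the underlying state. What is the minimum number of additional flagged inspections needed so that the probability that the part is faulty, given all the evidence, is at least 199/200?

24

Prior odds = 0.001/0.999 = 1/999.
Bayes factor of the evidence already in hand = 2.75.
Odds after that evidence = (1/999) × 2.75 = 11/3996.
Target odds = 0.995/0.005 = 199.
Need 1.6ⁿ ≥ 199 ÷ (11/3996) = 795204/11.
1.6²³ ≈49517.6 falls short of 795204/11 but 1.6²⁴ ≈79228.2 reaches it, so n = 24.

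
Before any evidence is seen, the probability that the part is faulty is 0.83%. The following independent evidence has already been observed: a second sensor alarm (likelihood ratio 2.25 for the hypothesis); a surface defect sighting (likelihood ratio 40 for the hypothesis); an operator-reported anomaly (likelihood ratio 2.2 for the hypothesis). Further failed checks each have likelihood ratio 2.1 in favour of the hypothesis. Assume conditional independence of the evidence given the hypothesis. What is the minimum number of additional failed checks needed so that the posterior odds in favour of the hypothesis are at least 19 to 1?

Prior odds = 0.0083/0.9917 = 83/9917.
Combined Bayes factor of the evidence already in hand = 2.25 × 40 × 2.2 = 198.
Odds after that evidence = (83/9917) × 198 = 16434/9917.
Target odds = 19.
Need 2.1ⁿ ≥ 19 ÷ (16434/9917) = 188423/16434.
2.1³ = 9.261 falls short of 188423/16434 but 2.1⁴ = 19.4481 reaches it, so n = 4.

4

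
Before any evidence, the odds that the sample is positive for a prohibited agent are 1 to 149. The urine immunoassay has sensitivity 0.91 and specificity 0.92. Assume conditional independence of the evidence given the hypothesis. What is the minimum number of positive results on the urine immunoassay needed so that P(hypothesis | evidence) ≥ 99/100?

Prior odds = 1/149.
False-positive rate = 1 − 0.92 = 0.08; likelihood ratio of a positive = 0.91/0.08 = 11.375.
Target odds: 0.99 ÷ 0.01 = 99.
Require 11.375ⁿ ≥ 99 ÷ (1/149) = 14751.
11.375³ = 753571/512 falls short of 14751 but 11.375⁴ = 68574961/4096 reaches it, so n = 4.

4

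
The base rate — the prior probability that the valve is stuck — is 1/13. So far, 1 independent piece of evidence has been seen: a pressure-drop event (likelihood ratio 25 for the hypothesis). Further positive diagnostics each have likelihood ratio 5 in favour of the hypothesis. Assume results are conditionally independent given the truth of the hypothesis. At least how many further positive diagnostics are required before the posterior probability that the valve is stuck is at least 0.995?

Prior odds = (1/13)/(12/13) = 1/12.
Bayes factor of the evidence already in hand = 25.
Odds after that evidence = (1/12) × 25 = 25/12.
Target odds = 0.995/0.005 = 199.
Need 5ⁿ ≥ 199 ÷ (25/12) = 95.52.
5² = 25 falls short of 95.52 but 5³ = 125 reaches it, so n = 3.

3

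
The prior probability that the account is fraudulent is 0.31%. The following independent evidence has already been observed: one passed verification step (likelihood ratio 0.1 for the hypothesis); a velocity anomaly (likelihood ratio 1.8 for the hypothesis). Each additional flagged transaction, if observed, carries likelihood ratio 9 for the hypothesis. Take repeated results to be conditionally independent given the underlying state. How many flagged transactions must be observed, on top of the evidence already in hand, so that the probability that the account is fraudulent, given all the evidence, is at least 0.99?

6

Prior odds = 0.0031/0.9969 = 31/9969.
Combined Bayes factor of the evidence already in hand = 0.1 × 1.8 = 0.18.
Odds after that evidence = (31/9969) × 0.18 = 93/166150.
Target odds = 0.99/0.01 = 99.
Need 9ⁿ ≥ 99 ÷ (93/166150) = 5482950/31.
9⁵ = 59049 falls short of 5482950/31 but 9⁶ = 531441 reaches it, so n = 6.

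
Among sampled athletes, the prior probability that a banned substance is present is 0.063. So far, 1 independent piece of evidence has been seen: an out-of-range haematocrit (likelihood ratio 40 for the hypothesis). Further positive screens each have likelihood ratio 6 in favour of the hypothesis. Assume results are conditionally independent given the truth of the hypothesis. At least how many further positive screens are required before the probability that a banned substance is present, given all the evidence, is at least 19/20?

Prior odds = 0.063/0.937 = 63/937.
Bayes factor of the evidence already in hand = 40.
Odds after that evidence = (63/937) × 40 = 2520/937.
Target odds = 0.95/0.05 = 19.
Need 6ⁿ ≥ 19 ÷ (2520/937) = 17803/2520.
6¹ = 6 falls short of 17803/2520 but 6² = 36 reaches it, so n = 2.

2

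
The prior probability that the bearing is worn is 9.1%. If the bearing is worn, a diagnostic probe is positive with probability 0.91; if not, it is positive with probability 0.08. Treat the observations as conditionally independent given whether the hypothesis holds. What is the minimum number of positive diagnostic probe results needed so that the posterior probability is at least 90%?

Prior odds: 0.091 ÷ 0.909 = 91/909.
Likelihood ratio of a positive = 0.91/0.08 = 11.375.
Target posterior odds = 0.9/0.1 = 9.
Need (91/909) × 11.375ⁿ ≥ 9, i.e. 11.375ⁿ ≥ 8181/91.
11.375¹ = 11.375 falls short of 8181/91 but 11.375² = 129.390625 reaches it, so n = 2.

2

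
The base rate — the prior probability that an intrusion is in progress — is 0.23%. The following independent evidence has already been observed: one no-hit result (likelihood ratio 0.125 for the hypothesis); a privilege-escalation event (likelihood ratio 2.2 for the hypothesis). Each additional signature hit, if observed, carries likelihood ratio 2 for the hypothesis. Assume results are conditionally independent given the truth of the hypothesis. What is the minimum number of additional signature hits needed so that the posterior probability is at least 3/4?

Prior odds = 0.0023/0.9977 = 23/9977.
Combined Bayes factor of the evidence already in hand = 0.125 × 2.2 = 0.275.
Odds after that evidence = (23/9977) × 0.275 = 23/36280.
Target odds = 0.75/0.25 = 3.
Need 2ⁿ ≥ 3 ÷ (23/36280) = 108840/23.
2¹² = 4096 falls short of 108840/23 but 2¹³ = 8192 reaches it, so n = 13.

13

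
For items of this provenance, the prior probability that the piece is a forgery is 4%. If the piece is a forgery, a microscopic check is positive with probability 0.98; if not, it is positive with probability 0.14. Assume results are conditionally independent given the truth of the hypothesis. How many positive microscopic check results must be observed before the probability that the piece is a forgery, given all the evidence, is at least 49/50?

Prior odds: 0.04 ÷ 0.96 = 1/24.
Likelihood ratio of a positive = 0.98/0.14 = 7.
Target posterior odds = 0.98/0.02 = 49.
Require 7ⁿ ≥ 49 ÷ (1/24) = 1176.
7³ = 343 falls short of 1176 but 7⁴ = 2401 reaches it, so n = 4.

4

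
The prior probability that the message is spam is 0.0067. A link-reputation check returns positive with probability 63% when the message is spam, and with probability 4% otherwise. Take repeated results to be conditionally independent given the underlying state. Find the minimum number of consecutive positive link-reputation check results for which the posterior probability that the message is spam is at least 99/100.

4

Prior odds: 0.0067 ÷ 0.9933 = 67/9933.
Likelihood ratio of a positive result = 0.63/0.04 = 15.75.
Target posterior odds = 0.99/0.01 = 99.
Require 15.75ⁿ ≥ 99 ÷ (67/9933) = 983367/67.
15.75³ = 3906.984375 falls short of 983367/67 but 15.75⁴ = 15752961/256 reaches it, so n = 4.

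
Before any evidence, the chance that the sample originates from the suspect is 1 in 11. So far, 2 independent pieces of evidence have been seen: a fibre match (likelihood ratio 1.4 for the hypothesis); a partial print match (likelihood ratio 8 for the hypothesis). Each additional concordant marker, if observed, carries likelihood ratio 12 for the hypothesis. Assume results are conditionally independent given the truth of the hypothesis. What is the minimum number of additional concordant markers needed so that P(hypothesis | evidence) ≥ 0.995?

Prior odds = (1/11)/(10/11) = 0.1.
Combined Bayes factor of the evidence already in hand = 1.4 × 8 = 11.2.
Odds after that evidence = 0.1 × 11.2 = 1.12.
Target odds = 0.995/0.005 = 199.
Need 12ⁿ ≥ 199 ÷ 1.12 = 4975/28.
12² = 144 falls short of 4975/28 but 12³ = 1728 reaches it, so n = 3.

3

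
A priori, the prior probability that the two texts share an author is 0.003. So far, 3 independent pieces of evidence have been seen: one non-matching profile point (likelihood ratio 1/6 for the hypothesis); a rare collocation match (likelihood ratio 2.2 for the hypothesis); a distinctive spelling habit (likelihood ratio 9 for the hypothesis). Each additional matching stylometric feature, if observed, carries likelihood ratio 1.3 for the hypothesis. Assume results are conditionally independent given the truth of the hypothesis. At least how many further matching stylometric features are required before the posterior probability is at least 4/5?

Prior odds = 0.003/0.997 = 3/997.
Combined Bayes factor of the evidence already in hand = (1/6) × 2.2 × 9 = 3.3.
Odds after that evidence = (3/997) × 3.3 = 99/9970.
Target odds = 0.8/0.2 = 4.
Need 1.3ⁿ ≥ 4 ÷ (99/9970) = 39880/99.
1.3²² ≈321.184 falls short of 39880/99 but 1.3²³ ≈417.539 reaches it, so n = 23.

23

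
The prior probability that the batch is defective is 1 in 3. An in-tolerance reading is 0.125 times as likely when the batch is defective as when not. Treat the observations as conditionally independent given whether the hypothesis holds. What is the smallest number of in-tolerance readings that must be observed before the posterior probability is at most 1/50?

2

Prior odds: (1/3) ÷ (2/3) = 0.5.
Likelihood ratio per in-tolerance reading = 0.125.
Target odds: 0.02 ÷ 0.98 = 1/49.
Require 0.125ⁿ ≤ 1/49 ÷ 0.5 = 2/49.
0.125¹ = 0.125 is still above 2/49 but 0.125² = 0.015625 is at or below it, so n = 2.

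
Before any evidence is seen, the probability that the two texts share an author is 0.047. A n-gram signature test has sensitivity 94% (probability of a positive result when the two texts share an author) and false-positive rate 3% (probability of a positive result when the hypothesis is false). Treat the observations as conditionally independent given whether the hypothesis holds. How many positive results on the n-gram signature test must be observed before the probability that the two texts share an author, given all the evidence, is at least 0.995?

3

Prior odds: 0.047 ÷ 0.953 = 47/953.
Likelihood ratio of a positive result = 0.94/0.03 = 94/3.
Target odds: 0.995 ÷ 0.005 = 199.
Need (47/953) × (94/3)ⁿ ≥ 199, i.e. (94/3)ⁿ ≥ 189647/47.
(94/3)² = 8836/9 falls short of 189647/47 but (94/3)³ = 830584/27 reaches it, so n = 3.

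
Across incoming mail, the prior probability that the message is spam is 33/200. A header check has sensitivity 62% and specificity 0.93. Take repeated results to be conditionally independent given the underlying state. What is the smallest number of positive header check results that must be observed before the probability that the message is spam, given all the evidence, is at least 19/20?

3

Prior odds = 0.165/0.835 = 33/167.
False-positive rate = 1 − 0.93 = 0.07; likelihood ratio of a positive = 0.62/0.07 = 62/7.
Target posterior odds = 0.95/0.05 = 19.
Need (33/167) × (62/7)ⁿ ≥ 19, i.e. (62/7)ⁿ ≥ 3173/33.
(62/7)² = 3844/49 falls short of 3173/33 but (62/7)³ = 238328/343 reaches it, so n = 3.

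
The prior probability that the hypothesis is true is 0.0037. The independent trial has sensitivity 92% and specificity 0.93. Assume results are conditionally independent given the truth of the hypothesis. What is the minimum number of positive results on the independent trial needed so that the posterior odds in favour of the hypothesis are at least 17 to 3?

3

Prior odds: 0.0037 ÷ 0.9963 = 37/9963.
False-positive rate = 1 − 0.93 = 0.07; likelihood ratio of a positive = 0.92/0.07 = 92/7.
Target odds = 17/3.
Require (92/7)ⁿ ≥ 17/3 ÷ (37/9963) = 56457/37.
(92/7)² = 8464/49 falls short of 56457/37 but (92/7)³ = 778688/343 reaches it, so n = 3.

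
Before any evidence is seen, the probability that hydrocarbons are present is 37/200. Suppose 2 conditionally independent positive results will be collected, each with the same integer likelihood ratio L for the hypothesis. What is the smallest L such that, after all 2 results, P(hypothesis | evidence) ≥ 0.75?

Prior odds = 0.185/0.815 = 37/163.
Target odds = 0.75/0.25 = 3.
Need L² ≥ 3 ÷ (37/163) = 489/37.
3² = 9 < 489/37 ≤ 16 = 4², so L = 4.

4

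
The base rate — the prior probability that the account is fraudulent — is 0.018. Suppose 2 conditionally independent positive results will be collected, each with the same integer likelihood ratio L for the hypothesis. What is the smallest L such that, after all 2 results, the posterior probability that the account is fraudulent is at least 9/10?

23

Prior odds = 0.018/0.982 = 9/491.
Target odds = 0.9/0.1 = 9.
Need L² ≥ 9 ÷ (9/491) = 491.
22² = 484 < 491 ≤ 529 = 23², so L = 23.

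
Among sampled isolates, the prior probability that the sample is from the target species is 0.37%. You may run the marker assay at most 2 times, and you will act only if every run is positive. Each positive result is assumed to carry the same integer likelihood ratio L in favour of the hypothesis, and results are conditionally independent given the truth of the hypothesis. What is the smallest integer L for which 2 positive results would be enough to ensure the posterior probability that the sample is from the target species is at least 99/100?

Prior odds = 0.0037/0.9963 = 37/9963.
Target odds = 0.99/0.01 = 99.
Need L² ≥ 99 ÷ (37/9963) = 986337/37.
163² = 26569 < 986337/37 ≤ 26896 = 164², so L = 164.

164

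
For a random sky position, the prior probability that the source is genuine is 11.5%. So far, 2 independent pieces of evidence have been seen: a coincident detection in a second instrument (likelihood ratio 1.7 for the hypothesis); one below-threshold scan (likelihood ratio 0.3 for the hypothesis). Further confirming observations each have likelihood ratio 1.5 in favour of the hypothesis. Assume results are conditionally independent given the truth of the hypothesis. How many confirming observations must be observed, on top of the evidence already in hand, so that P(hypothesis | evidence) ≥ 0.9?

13

Prior odds = 0.115/0.885 = 23/177.
Combined Bayes factor of the evidence already in hand = 1.7 × 0.3 = 0.51.
Odds after that evidence = (23/177) × 0.51 = 391/5900.
Target odds = 0.9/0.1 = 9.
Need 1.5ⁿ ≥ 9 ÷ (391/5900) = 53100/391.
1.5¹² = 531441/4096 falls short of 53100/391 but 1.5¹³ = 1594323/8192 reaches it, so n = 13.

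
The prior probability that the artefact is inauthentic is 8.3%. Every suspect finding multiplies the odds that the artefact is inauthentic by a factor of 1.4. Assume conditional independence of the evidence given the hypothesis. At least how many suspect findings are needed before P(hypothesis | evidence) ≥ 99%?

Prior odds: 0.083 ÷ 0.917 = 83/917.
Likelihood ratio per suspect finding = 1.4.
Target odds: 0.99 ÷ 0.01 = 99.
Require 1.4ⁿ ≥ 99 ÷ (83/917) = 90783/83.
1.4²⁰ ≈836.683 falls short of 90783/83 but 1.4²¹ ≈1171.36 reaches it, so n = 21.

21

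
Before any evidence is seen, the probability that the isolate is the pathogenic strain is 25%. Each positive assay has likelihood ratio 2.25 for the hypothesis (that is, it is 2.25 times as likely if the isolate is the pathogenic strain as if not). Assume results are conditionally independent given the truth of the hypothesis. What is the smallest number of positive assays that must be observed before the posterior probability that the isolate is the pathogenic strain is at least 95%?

5

Prior odds = 0.25/0.75 = 1/3.
Likelihood ratio per positive assay = 2.25.
Target posterior odds = 0.95/0.05 = 19.
Require 2.25ⁿ ≥ 19 ÷ (1/3) = 57.
2.25⁴ = 25.62890625 falls short of 57 but 2.25⁵ = 59049/1024 reaches it, so n = 5.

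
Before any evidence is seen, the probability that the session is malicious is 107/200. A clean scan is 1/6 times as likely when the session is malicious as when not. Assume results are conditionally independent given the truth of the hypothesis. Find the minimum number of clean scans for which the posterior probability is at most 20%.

Prior odds = 0.535/0.465 = 107/93.
Likelihood ratio per clean scan = 1/6.
Target posterior odds = 0.2/0.8 = 0.25.
Require (1/6)ⁿ ≤ 0.25 ÷ (107/93) = 93/428.
(1/6)¹ = 1/6, which is already at or below the required 93/428; so n = 1.

1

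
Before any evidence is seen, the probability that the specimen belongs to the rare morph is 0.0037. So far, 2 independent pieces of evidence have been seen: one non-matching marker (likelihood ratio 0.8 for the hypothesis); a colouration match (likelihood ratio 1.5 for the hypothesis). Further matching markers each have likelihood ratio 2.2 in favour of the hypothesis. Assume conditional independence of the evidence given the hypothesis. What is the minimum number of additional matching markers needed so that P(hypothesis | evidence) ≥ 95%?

Prior odds = 0.0037/0.9963 = 37/9963.
Combined Bayes factor of the evidence already in hand = 0.8 × 1.5 = 1.2.
Odds after that evidence = (37/9963) × 1.2 = 74/16605.
Target odds = 0.95/0.05 = 19.
Need 2.2ⁿ ≥ 19 ÷ (74/16605) = 315495/74.
2.2¹⁰ ≈2655.99 falls short of 315495/74 but 2.2¹¹ ≈5843.18 reaches it, so n = 11.

11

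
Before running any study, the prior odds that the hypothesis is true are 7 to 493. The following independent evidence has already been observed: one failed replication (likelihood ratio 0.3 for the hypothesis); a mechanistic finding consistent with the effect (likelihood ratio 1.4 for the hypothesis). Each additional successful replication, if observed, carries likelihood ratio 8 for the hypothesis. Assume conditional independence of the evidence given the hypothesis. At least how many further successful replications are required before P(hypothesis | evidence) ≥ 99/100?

5

Prior odds = 7/493.
Combined Bayes factor of the evidence already in hand = 0.3 × 1.4 = 0.42.
Odds after that evidence = (7/493) × 0.42 = 147/24650.
Target odds = 0.99/0.01 = 99.
Need 8ⁿ ≥ 99 ÷ (147/24650) = 813450/49.
8⁴ = 4096 falls short of 813450/49 but 8⁵ = 32768 reaches it, so n = 5.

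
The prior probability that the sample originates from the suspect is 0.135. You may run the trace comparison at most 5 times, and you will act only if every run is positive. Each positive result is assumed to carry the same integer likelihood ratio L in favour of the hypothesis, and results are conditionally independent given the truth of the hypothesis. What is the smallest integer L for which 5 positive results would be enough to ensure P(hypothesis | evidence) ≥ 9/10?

Prior odds = 0.135/0.865 = 27/173.
Target odds = 0.9/0.1 = 9.
Need L⁵ ≥ 9 ÷ (27/173) = 173/3.
2⁵ = 32 < 173/3 ≤ 243 = 3⁵, so L = 3.

3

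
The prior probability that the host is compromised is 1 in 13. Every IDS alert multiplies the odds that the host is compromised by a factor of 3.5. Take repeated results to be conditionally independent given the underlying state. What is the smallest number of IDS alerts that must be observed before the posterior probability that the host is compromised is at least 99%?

Prior odds: (1/13) ÷ (12/13) = 1/12.
Likelihood ratio per IDS alert = 3.5.
Target odds: 0.99 ÷ 0.01 = 99.
Need (1/12) × 3.5ⁿ ≥ 99, i.e. 3.5ⁿ ≥ 1188.
3.5⁵ = 525.21875 falls short of 1188 but 3.5⁶ = 1838.265625 reaches it, so n = 6.

6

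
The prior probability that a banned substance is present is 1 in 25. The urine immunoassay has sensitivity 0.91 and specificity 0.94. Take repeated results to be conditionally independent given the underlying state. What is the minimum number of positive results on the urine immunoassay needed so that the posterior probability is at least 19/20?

3

Prior odds: 0.04 ÷ 0.96 = 1/24.
False-positive rate = 1 − 0.94 = 0.06; likelihood ratio of a positive = 0.91/0.06 = 91/6.
Target posterior odds = 0.95/0.05 = 19.
Need (1/24) × (91/6)ⁿ ≥ 19, i.e. (91/6)ⁿ ≥ 456.
(91/6)² = 8281/36 falls short of 456 but (91/6)³ = 753571/216 reaches it, so n = 3.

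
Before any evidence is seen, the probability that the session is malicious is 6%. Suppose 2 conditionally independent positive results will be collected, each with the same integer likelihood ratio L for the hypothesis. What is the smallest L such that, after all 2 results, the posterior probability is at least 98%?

28

Prior odds = 0.06/0.94 = 3/47.
Target odds = 0.98/0.02 = 49.
Need L² ≥ 49 ÷ (3/47) = 2303/3.
27² = 729 < 2303/3 ≤ 784 = 28², so L = 28.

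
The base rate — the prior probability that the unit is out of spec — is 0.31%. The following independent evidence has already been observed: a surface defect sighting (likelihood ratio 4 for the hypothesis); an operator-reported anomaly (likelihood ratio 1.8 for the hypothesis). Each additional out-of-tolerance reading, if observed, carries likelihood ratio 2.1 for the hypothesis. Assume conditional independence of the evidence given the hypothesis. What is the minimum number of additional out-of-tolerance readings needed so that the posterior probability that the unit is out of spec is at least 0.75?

7

Prior odds = 0.0031/0.9969 = 31/9969.
Combined Bayes factor of the evidence already in hand = 4 × 1.8 = 7.2.
Odds after that evidence = (31/9969) × 7.2 = 372/16615.
Target odds = 0.75/0.25 = 3.
Need 2.1ⁿ ≥ 3 ÷ (372/16615) = 16615/124.
2.1⁶ = 85766121/1000000 falls short of 16615/124 but 2.1⁷ ≈180.109 reaches it, so n = 7.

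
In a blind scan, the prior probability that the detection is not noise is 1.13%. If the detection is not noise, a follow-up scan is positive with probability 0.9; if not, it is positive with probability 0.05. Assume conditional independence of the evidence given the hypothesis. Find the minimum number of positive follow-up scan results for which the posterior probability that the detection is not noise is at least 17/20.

Prior odds = 0.0113/0.9887 = 113/9887.
Likelihood ratio of a positive = 0.9/0.05 = 18.
Target posterior odds = 0.85/0.15 = 17/3.
Require 18ⁿ ≥ 17/3 ÷ (113/9887) = 168079/339.
18² = 324 falls short of 168079/339 but 18³ = 5832 reaches it, so n = 3.

3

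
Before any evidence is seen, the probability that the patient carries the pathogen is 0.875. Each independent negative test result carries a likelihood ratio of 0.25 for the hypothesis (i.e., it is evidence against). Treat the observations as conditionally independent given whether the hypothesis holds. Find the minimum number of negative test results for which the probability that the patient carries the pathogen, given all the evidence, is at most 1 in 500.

Prior odds = 0.875/0.125 = 7.
Likelihood ratio per negative test result = 0.25.
Target odds: 0.002 ÷ 0.998 = 1/499.
Require 0.25ⁿ ≤ 1/499 ÷ 7 = 1/3493.
0.25⁵ = 1/1024 is still above 1/3493 but 0.25⁶ = 1/4096 is at or below it, so n = 6.

6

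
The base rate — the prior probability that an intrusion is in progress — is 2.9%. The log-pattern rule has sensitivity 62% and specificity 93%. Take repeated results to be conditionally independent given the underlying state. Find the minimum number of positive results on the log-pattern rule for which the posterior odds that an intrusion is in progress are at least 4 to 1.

3

Prior odds = 0.029/0.971 = 29/971.
False-positive rate = 1 − 0.93 = 0.07; likelihood ratio of a positive = 0.62/0.07 = 62/7.
Target odds = 4.
Require (62/7)ⁿ ≥ 4 ÷ (29/971) = 3884/29.
(62/7)² = 3844/49 falls short of 3884/29 but (62/7)³ = 238328/343 reaches it, so n = 3.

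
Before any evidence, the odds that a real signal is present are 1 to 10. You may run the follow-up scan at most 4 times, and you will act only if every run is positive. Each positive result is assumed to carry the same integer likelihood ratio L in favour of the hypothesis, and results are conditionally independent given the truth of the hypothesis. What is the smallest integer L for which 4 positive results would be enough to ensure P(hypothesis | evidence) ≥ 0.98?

Prior odds = 0.1.
Target odds = 0.98/0.02 = 49.
Need L⁴ ≥ 49 ÷ 0.1 = 490.
4⁴ = 256 < 490 ≤ 625 = 5⁴, so L = 5.

5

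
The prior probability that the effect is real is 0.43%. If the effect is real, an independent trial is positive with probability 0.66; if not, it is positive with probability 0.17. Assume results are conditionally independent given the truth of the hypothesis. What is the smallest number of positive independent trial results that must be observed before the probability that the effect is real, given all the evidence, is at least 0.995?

8

Prior odds: 0.0043 ÷ 0.9957 = 43/9957.
Likelihood ratio of a positive = 0.66/0.17 = 66/17.
Target posterior odds = 0.995/0.005 = 199.
Need (43/9957) × (66/17)ⁿ ≥ 199, i.e. (66/17)ⁿ ≥ 1981443/43.
(66/17)⁷ ≈13294.3 falls short of 1981443/43 but (66/17)⁸ ≈51613.1 reaches it, so n = 8.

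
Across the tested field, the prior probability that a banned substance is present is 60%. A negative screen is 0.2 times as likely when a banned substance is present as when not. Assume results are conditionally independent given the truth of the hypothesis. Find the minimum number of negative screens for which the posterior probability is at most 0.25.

Prior odds = 0.6/0.4 = 1.5.
Likelihood ratio per negative screen = 0.2.
Target posterior odds = 0.25/0.75 = 1/3.
Need 1.5 × 0.2ⁿ ≤ 1/3, i.e. 0.2ⁿ ≤ 2/9.
0.2¹ = 0.2, which is already at or below the required 2/9; so n = 1.

1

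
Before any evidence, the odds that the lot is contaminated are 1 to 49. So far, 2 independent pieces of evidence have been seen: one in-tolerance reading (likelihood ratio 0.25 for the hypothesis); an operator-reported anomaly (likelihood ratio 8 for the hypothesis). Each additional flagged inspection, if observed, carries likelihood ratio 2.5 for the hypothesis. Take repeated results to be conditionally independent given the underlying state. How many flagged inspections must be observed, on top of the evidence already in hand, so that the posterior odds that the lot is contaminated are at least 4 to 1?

Prior odds = 1/49.
Combined Bayes factor of the evidence already in hand = 0.25 × 8 = 2.
Odds after that evidence = (1/49) × 2 = 2/49.
Target odds = 4.
Need 2.5ⁿ ≥ 4 ÷ (2/49) = 98.
2.5⁵ = 97.65625 falls short of 98 but 2.5⁶ = 244.140625 reaches it, so n = 6.

6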